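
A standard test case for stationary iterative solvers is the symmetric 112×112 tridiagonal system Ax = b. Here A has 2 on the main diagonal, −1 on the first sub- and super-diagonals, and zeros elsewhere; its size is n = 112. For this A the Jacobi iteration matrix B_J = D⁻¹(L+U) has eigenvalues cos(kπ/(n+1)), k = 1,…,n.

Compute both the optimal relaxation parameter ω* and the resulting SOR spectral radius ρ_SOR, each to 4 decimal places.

ω* = 1.9459, ρ_SOR = 0.9459

spectrum of D⁻¹(L+U) = {cos(kπ/113) : 1≤k≤112}; ρ_J = cos(π/113) = 0.9996.
1 − cos²(π/113) = sin²(π/113) ⇒ √(1−ρ_J²) = sin(π/113) = 0.02780.
Young: ω* = 2/(1+√(1−ρ_J²)) = 2/(1+0.02780) = 2/1.02780 = 1.9459.
Hence ρ(B_{ω*}) = 1.9459 − 1 = 0.9459.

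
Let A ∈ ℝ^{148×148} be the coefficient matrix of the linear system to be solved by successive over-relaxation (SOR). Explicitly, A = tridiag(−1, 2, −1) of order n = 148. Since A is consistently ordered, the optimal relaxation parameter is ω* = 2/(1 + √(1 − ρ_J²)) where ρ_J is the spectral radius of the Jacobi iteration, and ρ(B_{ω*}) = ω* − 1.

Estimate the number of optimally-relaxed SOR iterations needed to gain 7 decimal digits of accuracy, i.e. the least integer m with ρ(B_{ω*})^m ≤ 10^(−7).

m = 383

spectrum of D⁻¹(L+U) = {cos(kπ/149) : 1≤k≤148}; ρ_J = cos(π/149) = 0.9997777.
√(1 − cos²(π/149)) = sin(π/149) ≈ 0.0210830.
ω* = 2/(1 + 0.0210830) = 2/1.0210830 = 1.9587046.
ρ(B_{ω*}) = ω*−1 = 0.9587046
For 7 digits: m = 7·ln10 / (−ln 0.9587046) = 16.1181/0.0421723 = 382.196; round up → m = 383.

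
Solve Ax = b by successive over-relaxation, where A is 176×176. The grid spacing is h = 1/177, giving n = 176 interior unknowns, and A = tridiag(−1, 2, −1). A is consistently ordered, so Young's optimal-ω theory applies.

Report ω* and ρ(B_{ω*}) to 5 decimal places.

n=176: λ(B_J) = 1 − λ(A)/2 = cos(kπ/177); k=1 gives ρ_J = 0.99984.
root = sin(π/177) = 0.017748  (since 1−cos² = sin²).
Then 2/(1+√(1−ρ_J²)) = 2/(1+0.017748); ω* = 2/1.017748 = 1.96512.
ρ_SOR = ω* − 1 = 1.96512 − 1 = 0.96512.

ω* = 1.96512, ρ_SOR = 0.96512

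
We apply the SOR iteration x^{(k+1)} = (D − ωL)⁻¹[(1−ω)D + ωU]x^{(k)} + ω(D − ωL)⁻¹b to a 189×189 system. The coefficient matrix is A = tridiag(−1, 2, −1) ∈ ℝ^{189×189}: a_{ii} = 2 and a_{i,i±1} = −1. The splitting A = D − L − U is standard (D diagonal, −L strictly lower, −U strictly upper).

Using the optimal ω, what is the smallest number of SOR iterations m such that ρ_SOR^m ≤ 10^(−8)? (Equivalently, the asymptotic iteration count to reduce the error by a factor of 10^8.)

m = 558

With n=189, ρ(Jacobi) = cos(π/190) = 0.9998633.
√(1−ρ_J²) simplifies to sin(π/190) = 0.0165339.
Then 2/(1+√(1−ρ_J²)) = 2/(1+0.0165339); ω* = 2/1.0165339 = 1.9674700.
Hence ρ(B_{ω*}) = 1.9674700 − 1 = 0.9674700.
(0.9674700)^m ≤ 10^{−8}  ⇒  m·ln(0.9674700) ≤ −8·ln10  ⇒  m ≥ 557.006  ⇒  m = 558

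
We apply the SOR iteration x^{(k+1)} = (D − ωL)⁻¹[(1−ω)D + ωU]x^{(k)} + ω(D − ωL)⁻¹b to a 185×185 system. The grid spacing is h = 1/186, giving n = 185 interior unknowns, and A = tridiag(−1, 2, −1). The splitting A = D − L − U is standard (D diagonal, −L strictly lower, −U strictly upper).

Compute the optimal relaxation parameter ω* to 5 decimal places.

[ρ_J] n=185: ρ(B_J) = cos(π/(n+1)) = cos(π/186) = 0.99986.
√(1−ρ_J²) = |sin(π/186)| = 0.016889
ω* = 2 / (1 + 0.016889) = 2 / 1.016889 ≈ 1.96678.
ρ_SOR = ω* − 1 ≈ 0.96678.

ω* = 1.96678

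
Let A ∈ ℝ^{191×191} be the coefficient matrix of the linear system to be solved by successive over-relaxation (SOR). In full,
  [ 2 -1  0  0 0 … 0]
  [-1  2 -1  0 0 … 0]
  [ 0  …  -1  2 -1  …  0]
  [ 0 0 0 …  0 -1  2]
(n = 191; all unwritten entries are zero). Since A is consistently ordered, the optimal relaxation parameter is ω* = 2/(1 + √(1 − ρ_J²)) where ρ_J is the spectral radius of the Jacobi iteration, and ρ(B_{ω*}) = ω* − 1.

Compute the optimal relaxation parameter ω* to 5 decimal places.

ω* = 1.96780

With n=191, ρ(Jacobi) = cos(π/192) = 0.99987.
root = sin(π/192) = 0.016362  (since 1−cos² = sin²).
ω* = 2/(1+0.016362) = 1.96780
Hence ρ(B_{ω*}) = 1.96780 − 1 = 0.96780.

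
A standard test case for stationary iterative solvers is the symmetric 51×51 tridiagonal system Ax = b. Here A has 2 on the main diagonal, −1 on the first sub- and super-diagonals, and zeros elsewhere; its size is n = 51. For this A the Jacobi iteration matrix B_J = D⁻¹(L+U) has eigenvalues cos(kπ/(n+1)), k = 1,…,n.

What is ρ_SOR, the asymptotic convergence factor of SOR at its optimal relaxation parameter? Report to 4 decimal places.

ρ_SOR = 0.8861

ρ_J = max_k |cos(kπ/52)| = cos(π/52) = 0.9982
√(1 − cos²(π/52)) = sin(π/52) ≈ 0.06038.
[ω*] 2 ÷ (1 + 0.06038) = 2 ÷ 1.06038 = 1.8861.
ρ_SOR = ω* − 1 ≈ 0.8861.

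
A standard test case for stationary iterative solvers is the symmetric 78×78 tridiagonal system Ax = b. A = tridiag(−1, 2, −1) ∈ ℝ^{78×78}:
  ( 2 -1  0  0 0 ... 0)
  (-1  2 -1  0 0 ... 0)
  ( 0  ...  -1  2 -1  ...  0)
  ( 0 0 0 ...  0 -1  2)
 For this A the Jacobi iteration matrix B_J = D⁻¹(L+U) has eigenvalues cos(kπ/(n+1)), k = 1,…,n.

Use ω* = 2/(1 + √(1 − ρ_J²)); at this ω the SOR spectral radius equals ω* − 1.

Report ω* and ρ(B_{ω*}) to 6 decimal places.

ω* = 1.923527, ρ_SOR = 0.923527

With n=78, ρ(Jacobi) = cos(π/79) = 0.999209.
1 − cos²(π/79) = sin²(π/79) ⇒ √(1−ρ_J²) = sin(π/79) = 0.0397565.
ω* = 2 / (1 + 0.0397565) = 2 / 1.0397565 ≈ 1.923527.
Hence ρ(B_{ω*}) = 1.923527 − 1 = 0.923527.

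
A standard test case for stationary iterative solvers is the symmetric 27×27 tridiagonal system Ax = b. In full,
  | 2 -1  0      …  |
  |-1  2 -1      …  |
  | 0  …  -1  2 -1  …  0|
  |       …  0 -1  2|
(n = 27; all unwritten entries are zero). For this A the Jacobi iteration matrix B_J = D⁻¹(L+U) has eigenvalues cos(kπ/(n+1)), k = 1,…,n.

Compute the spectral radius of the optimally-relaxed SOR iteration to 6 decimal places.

ρ_SOR = 0.798619

½·tridiag(1,0,1) at n=27: λ_k = cos(kπ/28); max |λ| at k=1 ⇒ ρ_J = cos(π/28) ≈ 0.993712.
√(1−ρ_J²) simplifies to sin(π/28) = 0.1119645.
Then 2/(1+√(1−ρ_J²)) = 2/(1+0.1119645); ω* = 2/1.1119645 = 1.798619.
ρ_SOR = ω* − 1 = 1.798619 − 1 = 0.798619.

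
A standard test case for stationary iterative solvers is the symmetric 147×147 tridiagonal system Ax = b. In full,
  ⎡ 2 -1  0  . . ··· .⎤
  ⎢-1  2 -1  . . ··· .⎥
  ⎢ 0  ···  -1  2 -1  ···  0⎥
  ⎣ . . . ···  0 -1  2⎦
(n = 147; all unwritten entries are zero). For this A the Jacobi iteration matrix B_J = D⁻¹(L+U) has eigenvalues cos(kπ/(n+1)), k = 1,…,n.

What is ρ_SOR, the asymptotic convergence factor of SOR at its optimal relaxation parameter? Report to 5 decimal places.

With n=147, ρ(Jacobi) = cos(π/148) = 0.99977.
√(1−ρ_J²) = |sin(π/148)| = 0.021225
[ω*] 2 ÷ (1 + 0.021225) = 2 ÷ 1.021225 = 1.95843.
Hence ρ(B_{ω*}) = 1.95843 − 1 = 0.95843.

ρ_SOR = 0.95843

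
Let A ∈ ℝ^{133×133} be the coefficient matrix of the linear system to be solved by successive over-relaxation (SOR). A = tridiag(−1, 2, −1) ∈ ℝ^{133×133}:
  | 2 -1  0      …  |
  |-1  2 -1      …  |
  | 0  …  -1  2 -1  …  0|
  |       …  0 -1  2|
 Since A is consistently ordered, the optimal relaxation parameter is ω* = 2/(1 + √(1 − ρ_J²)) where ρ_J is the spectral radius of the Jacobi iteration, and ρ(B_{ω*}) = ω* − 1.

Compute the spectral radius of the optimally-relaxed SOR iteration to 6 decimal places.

½·tridiag(1,0,1) at n=133: λ_k = cos(kπ/134); max |λ| at k=1 ⇒ ρ_J = cos(π/134) ≈ 0.999725.
√(1 − cos²(π/134)) = sin(π/134) ≈ 0.0234426.
Young: ω* = 2/(1+√(1−ρ_J²)) = 2/(1+0.0234426) = 2/1.0234426 = 1.954189.
and ρ(B_{ω*}) = 1.954189 − 1 = 0.954189.

ρ_SOR = 0.954189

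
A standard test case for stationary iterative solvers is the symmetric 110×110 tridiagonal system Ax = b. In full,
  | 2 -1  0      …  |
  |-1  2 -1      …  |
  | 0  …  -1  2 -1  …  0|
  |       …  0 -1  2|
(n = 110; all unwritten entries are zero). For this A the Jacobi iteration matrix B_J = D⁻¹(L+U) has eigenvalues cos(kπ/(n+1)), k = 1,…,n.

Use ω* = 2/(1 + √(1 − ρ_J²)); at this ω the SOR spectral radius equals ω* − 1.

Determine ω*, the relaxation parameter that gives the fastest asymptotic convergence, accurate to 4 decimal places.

ω* = 1.9450

spectrum of D⁻¹(L+U) = {cos(kπ/111) : 1≤k≤110}; ρ_J = cos(π/111) = 0.9996.
1 − cos²(π/111) = sin²(π/111) ⇒ √(1−ρ_J²) = sin(π/111) = 0.02830.
Young: ω* = 2/(1+√(1−ρ_J²)) = 2/(1+0.02830) = 2/1.02830 = 1.9450.
ρ_SOR = ω* − 1 ≈ 0.9450.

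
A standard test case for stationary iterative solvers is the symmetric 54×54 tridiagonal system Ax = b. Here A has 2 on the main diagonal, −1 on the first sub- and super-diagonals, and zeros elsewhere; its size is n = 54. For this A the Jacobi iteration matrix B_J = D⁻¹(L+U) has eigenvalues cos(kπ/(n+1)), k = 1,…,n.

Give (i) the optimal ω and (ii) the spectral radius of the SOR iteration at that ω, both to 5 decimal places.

ω* = 1.89199, ρ_SOR = 0.89199

spectrum of D⁻¹(L+U) = {cos(kπ/55) : 1≤k≤54}; ρ_J = cos(π/55) = 0.99837.
√(1−ρ_J²) simplifies to sin(π/55) = 0.057089.
So ω* = 2/1.057089 = 1.89199 (Young).
ρ_SOR = ω* − 1 = 1.89199 − 1 = 0.89199.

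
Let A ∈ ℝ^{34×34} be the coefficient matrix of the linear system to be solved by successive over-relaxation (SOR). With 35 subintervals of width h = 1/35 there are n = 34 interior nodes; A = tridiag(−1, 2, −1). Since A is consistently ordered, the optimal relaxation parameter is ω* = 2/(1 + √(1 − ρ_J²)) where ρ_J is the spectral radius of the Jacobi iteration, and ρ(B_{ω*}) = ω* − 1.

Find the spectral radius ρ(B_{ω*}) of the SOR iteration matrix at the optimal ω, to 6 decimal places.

B_J for the 34×34 system has eigenvalues cos(kπ/35); ρ_J = cos(π/35) = 0.995974.
√(1−ρ_J²) simplifies to sin(π/35) = 0.0896393.
Then 2/(1+√(1−ρ_J²)) = 2/(1+0.0896393); ω* = 2/1.0896393 = 1.835470.
and ρ(B_{ω*}) = 1.835470 − 1 = 0.835470.

ρ_SOR = 0.835470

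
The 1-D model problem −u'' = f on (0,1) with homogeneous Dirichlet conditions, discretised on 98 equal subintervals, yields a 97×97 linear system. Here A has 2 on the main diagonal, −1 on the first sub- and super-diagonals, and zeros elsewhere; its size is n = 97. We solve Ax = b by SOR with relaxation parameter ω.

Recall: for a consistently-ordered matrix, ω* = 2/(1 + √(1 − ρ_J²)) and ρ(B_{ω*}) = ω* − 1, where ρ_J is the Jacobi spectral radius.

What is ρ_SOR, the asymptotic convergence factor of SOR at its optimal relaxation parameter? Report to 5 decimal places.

ρ_SOR = 0.93789

ρ_J = max_k |cos(kπ/98)| = cos(π/98) = 0.99949
root = sin(π/98) = 0.032052  (since 1−cos² = sin²).
ω* = 2/(1+0.032052) = 1.93789
ρ_SOR = ω* − 1 ≈ 0.93789.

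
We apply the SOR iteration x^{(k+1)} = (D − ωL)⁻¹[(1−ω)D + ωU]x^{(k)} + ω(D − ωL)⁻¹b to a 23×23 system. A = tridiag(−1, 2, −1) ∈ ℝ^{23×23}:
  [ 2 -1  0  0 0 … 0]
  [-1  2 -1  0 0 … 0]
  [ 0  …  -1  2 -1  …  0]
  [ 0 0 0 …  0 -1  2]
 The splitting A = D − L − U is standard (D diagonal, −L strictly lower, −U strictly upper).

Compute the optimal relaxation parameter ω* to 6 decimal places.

spectrum of D⁻¹(L+U) = {cos(kπ/24) : 1≤k≤23}; ρ_J = cos(π/24) = 0.991445.
√(1 − cos²(π/24)) = sin(π/24) ≈ 0.1305262.
So ω* = 2/1.1305262 = 1.769088 (Young).
[ρ_SOR] ω* − 1 = 0.769088.

ω* = 1.769088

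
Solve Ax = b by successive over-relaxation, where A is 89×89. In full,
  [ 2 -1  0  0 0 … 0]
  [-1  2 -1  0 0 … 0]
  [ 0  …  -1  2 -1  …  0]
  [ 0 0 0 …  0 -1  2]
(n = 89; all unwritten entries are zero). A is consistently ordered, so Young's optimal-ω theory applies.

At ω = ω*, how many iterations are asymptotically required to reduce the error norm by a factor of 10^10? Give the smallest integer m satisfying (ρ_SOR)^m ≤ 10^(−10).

m = 330

B_J for the 89×89 system has eigenvalues cos(kπ/90); ρ_J = cos(π/90) = 0.9993908.
√(1−ρ_J²) simplifies to sin(π/90) = 0.0348995.
Then 2/(1+√(1−ρ_J²)) = 2/(1+0.0348995); ω* = 2/1.0348995 = 1.9325548.
[ρ_SOR] ω* − 1 = 0.9325548.
(0.9325548)^m ≤ 10^{−10}  ⇒  m·ln(0.9325548) ≤ −10·ln10  ⇒  m ≥ 329.755  ⇒  m = 330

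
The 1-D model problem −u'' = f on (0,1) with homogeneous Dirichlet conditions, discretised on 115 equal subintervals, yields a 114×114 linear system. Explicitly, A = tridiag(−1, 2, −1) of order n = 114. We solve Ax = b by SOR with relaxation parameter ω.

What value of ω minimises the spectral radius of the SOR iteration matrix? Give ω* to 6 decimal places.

With n=114, ρ(Jacobi) = cos(π/115) = 0.999627.
1 − cos²(π/115) = sin²(π/115) ⇒ √(1−ρ_J²) = sin(π/115) = 0.0273148.
ω* = 2 / (1 + 0.0273148) = 2 / 1.0273148 ≈ 1.946823.
Hence ρ(B_{ω*}) = 1.946823 − 1 = 0.946823.

ω* = 1.946823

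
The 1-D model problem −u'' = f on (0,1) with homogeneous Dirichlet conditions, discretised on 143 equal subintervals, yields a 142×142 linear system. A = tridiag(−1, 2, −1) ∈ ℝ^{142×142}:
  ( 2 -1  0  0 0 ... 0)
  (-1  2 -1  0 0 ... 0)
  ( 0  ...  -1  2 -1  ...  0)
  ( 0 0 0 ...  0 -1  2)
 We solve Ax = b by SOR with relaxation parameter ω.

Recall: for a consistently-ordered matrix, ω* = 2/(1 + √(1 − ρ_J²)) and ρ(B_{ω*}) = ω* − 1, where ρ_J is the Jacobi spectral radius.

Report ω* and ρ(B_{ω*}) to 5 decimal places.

With n=142, ρ(Jacobi) = cos(π/143) = 0.99976.
√(1−ρ_J²) simplifies to sin(π/143) = 0.021967.
Then 2/(1+√(1−ρ_J²)) = 2/(1+0.021967); ω* = 2/1.021967 = 1.95701.
ρ_SOR = ω* − 1 = 1.95701 − 1 = 0.95701.

ω* = 1.95701, ρ_SOR = 0.95701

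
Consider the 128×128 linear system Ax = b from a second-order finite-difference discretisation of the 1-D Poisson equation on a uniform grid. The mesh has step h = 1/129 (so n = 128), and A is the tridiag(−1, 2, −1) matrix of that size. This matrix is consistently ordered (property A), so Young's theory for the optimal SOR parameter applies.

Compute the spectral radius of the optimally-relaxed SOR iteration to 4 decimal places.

ρ_SOR = 0.9525

n=128: λ(B_J) = 1 − λ(A)/2 = cos(kπ/129); k=1 gives ρ_J = 0.9997.
root = sin(π/129) = 0.02435  (since 1−cos² = sin²).
Then 2/(1+√(1−ρ_J²)) = 2/(1+0.02435); ω* = 2/1.02435 = 1.9525.
ρ_SOR = ω* − 1 = 1.9525 − 1 = 0.9525.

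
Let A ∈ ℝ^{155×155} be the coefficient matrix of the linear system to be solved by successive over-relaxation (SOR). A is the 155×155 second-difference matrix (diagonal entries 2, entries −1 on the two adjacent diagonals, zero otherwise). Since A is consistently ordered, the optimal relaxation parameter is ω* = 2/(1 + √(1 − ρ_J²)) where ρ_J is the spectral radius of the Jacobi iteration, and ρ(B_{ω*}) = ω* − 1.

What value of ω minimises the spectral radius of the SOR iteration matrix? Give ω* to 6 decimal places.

ρ_J = max_k |cos(kπ/156)| = cos(π/156) = 0.999797
√(1−ρ_J²) = |sin(π/156)| = 0.0201371
ω* = 2 / (1 + 0.0201371) = 2 / 1.0201371 ≈ 1.960521.
ρ(B_{ω*}) = ω*−1 = 0.960521

ω* = 1.960521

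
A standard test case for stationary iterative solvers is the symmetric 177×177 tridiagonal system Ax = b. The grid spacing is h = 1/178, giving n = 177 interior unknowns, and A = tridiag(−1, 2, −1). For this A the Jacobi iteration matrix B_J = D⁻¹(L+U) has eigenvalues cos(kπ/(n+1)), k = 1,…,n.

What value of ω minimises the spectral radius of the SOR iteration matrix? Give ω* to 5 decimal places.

B_J for the 177×177 system has eigenvalues cos(kπ/178); ρ_J = cos(π/178) = 0.99984.
√(1−ρ_J²) simplifies to sin(π/178) = 0.017648.
ω* = 2/(1+0.017648) = 1.96532
ρ(B_{ω*}) = ω*−1 = 0.96532

ω* = 1.96532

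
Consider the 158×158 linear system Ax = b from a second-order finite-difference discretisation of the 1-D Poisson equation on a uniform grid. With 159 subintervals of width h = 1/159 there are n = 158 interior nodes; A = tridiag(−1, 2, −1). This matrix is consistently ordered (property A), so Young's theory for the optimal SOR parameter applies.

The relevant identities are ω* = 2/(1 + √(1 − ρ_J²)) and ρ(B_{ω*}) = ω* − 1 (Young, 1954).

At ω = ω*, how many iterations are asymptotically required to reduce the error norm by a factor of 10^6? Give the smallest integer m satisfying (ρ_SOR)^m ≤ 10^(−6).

n=158: λ(B_J) = 1 − λ(A)/2 = cos(kπ/159); k=1 gives ρ_J = 0.9998048.
√(1 − cos²(π/159)) = sin(π/159) ≈ 0.0197572.
Then 2/(1+√(1−ρ_J²)) = 2/(1+0.0197572); ω* = 2/1.0197572 = 1.9612512.
ρ(B_{ω*}) = ω*−1 = 0.9612512
ρ_SOR^m ≤ 10^(−6) ⇔ m ≥ 6·ln10/(−ln 0.9612512) = 13.8155/0.0395195 = 349.587; m = ⌈349.587⌉ = 350.

m = 350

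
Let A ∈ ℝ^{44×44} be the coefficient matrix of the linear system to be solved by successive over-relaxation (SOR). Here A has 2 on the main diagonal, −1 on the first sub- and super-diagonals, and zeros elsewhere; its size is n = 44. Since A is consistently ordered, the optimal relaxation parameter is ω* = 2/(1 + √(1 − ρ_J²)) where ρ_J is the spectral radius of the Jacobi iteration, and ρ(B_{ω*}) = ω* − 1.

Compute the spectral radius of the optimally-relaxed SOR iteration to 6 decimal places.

With n=44, ρ(Jacobi) = cos(π/45) = 0.997564.
root = sin(π/45) = 0.0697565  (since 1−cos² = sin²).
ω* = 2/(1 + 0.0697565) = 2/1.0697565 = 1.869584.
Hence ρ(B_{ω*}) = 1.869584 − 1 = 0.869584.

ρ_SOR = 0.869584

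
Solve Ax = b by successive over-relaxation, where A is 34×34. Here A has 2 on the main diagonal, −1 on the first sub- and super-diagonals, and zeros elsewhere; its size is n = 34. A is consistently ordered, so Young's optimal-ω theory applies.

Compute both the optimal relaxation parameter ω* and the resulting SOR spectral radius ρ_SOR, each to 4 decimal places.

[ρ_J] n=34: ρ(B_J) = cos(π/(n+1)) = cos(π/35) = 0.9960.
root = sin(π/35) = 0.08964  (since 1−cos² = sin²).
ω* = 2/(1 + 0.08964) = 2/1.08964 = 1.8355.
ρ_SOR = ω* − 1 ≈ 0.8355.

ω* = 1.8355, ρ_SOR = 0.8355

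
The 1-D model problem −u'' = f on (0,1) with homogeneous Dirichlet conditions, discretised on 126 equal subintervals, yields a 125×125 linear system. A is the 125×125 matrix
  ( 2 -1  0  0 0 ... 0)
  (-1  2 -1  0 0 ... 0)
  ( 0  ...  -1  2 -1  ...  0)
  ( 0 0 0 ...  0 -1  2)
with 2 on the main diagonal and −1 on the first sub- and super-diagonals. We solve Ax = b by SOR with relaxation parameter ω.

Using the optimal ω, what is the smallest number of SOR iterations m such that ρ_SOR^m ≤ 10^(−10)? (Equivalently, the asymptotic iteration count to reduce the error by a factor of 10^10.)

m = 462

B_J for the 125×125 system has eigenvalues cos(kπ/126); ρ_J = cos(π/126) = 0.9996892.
1 − cos²(π/126) = sin²(π/126) ⇒ √(1−ρ_J²) = sin(π/126) = 0.0249307.
Young: ω* = 2/(1+√(1−ρ_J²)) = 2/(1+0.0249307) = 2/1.0249307 = 1.9513514.
and ρ(B_{ω*}) = 1.9513514 − 1 = 0.9513514.
m ≥ 10·ln10 / (−ln 0.9513514) = 461.702; smallest integer m = 462.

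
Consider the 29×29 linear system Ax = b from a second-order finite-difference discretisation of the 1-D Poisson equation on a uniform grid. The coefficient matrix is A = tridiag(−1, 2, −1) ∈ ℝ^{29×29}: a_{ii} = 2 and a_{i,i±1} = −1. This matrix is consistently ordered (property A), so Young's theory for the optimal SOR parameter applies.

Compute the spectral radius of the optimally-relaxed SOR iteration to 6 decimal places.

ρ_SOR = 0.810727

spectrum of D⁻¹(L+U) = {cos(kπ/30) : 1≤k≤29}; ρ_J = cos(π/30) = 0.994522.
root = sin(π/30) = 0.1045285  (since 1−cos² = sin²).
Then 2/(1+√(1−ρ_J²)) = 2/(1+0.1045285); ω* = 2/1.1045285 = 1.810727.
Hence ρ(B_{ω*}) = 1.810727 − 1 = 0.810727.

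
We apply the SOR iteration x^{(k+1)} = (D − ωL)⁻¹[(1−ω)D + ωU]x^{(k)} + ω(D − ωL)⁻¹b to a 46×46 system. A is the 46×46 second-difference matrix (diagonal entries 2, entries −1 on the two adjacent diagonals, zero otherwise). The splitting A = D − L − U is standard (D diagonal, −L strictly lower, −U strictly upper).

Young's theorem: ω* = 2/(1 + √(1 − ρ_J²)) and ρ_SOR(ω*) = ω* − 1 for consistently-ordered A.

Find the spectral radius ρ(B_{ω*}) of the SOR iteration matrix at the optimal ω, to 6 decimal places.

spectrum of D⁻¹(L+U) = {cos(kπ/47) : 1≤k≤46}; ρ_J = cos(π/47) = 0.997767.
1 − cos²(π/47) = sin²(π/47) ⇒ √(1−ρ_J²) = sin(π/47) = 0.0667926.
So ω* = 2/1.0667926 = 1.874779 (Young).
and ρ(B_{ω*}) = 1.874779 − 1 = 0.874779.

ρ_SOR = 0.874779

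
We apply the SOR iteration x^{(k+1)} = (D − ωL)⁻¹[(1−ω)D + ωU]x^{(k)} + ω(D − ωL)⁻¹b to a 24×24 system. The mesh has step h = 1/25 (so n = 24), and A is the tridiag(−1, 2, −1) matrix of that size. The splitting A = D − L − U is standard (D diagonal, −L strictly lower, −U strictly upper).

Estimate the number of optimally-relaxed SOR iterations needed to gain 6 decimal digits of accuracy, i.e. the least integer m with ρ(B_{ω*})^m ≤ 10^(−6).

m = 55

[ρ_J] n=24: ρ(B_J) = cos(π/(n+1)) = cos(π/25) = 0.9921147.
√(1−ρ_J²) simplifies to sin(π/25) = 0.1253332.
ω* = 2/(1 + 0.1253332) = 2/1.1253332 = 1.7772514.
At ω = 1.7772514 every |λ(B_ω)| = ω−1, so ρ_SOR = 0.7772514.
ρ_SOR^m ≤ 10^(−6) ⇔ m ≥ 6·ln10/(−ln 0.7772514) = 13.8155/0.251991 = 54.825; m = ⌈54.825⌉ = 55.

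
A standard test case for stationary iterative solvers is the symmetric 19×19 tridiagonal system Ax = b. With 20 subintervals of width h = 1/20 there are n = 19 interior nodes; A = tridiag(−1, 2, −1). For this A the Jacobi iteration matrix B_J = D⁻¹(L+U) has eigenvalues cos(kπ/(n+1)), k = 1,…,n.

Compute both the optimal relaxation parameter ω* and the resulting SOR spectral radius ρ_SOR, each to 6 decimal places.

ω* = 1.729454, ρ_SOR = 0.729454

B_J for the 19×19 system has eigenvalues cos(kπ/20); ρ_J = cos(π/20) = 0.987688.
√(1−ρ_J²) = |sin(π/20)| = 0.1564345
ω* = 2 / (1 + 0.1564345) = 2 / 1.1564345 ≈ 1.729454.
At ω = 1.729454 every |λ(B_ω)| = ω−1, so ρ_SOR = 0.729454.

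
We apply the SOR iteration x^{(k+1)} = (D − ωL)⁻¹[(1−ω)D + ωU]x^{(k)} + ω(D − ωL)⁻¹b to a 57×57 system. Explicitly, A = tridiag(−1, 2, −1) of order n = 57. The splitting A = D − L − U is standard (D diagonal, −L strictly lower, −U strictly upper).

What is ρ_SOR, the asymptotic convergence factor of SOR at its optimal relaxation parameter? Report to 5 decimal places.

ρ_SOR = 0.89728

spectrum of D⁻¹(L+U) = {cos(kπ/58) : 1≤k≤57}; ρ_J = cos(π/58) = 0.99853.
1 − cos²(π/58) = sin²(π/58) ⇒ √(1−ρ_J²) = sin(π/58) = 0.054139.
[ω*] 2 ÷ (1 + 0.054139) = 2 ÷ 1.054139 = 1.89728.
ρ_SOR = ω* − 1 ≈ 0.89728.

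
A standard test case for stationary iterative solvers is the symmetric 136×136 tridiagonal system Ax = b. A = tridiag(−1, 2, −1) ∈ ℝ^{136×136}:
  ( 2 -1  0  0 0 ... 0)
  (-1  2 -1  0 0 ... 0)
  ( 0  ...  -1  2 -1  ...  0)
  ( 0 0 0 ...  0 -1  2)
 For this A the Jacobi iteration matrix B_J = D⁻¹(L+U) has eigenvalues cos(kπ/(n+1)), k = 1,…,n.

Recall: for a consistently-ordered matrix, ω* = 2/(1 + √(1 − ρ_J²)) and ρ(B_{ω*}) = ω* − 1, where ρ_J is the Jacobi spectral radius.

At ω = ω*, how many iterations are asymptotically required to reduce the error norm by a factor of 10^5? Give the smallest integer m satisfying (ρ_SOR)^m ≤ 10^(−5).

spectrum of D⁻¹(L+U) = {cos(kπ/137) : 1≤k≤136}; ρ_J = cos(π/137) = 0.9997371.
root = sin(π/137) = 0.0229293  (since 1−cos² = sin²).
So ω* = 2/1.0229293 = 1.9551693 (Young).
[ρ_SOR] ω* − 1 = 0.9551693.
For 5 digits: m = 5·ln10 / (−ln 0.9551693) = 11.5129/0.0458667 = 251.008; round up → m = 252.

m = 252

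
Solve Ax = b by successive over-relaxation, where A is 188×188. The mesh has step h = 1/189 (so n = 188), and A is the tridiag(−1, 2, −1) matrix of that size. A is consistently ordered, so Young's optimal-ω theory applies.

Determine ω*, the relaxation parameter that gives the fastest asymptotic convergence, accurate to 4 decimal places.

ω* = 1.9673

spectrum of D⁻¹(L+U) = {cos(kπ/189) : 1≤k≤188}; ρ_J = cos(π/189) = 0.9999.
√(1−ρ_J²) simplifies to sin(π/189) = 0.01662.
ω* = 2 / (1 + 0.01662) = 2 / 1.01662 ≈ 1.9673.
and ρ(B_{ω*}) = 1.9673 − 1 = 0.9673.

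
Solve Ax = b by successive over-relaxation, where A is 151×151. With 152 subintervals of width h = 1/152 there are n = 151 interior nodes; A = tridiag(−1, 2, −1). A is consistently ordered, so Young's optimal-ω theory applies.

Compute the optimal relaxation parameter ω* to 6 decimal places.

B_J for the 151×151 system has eigenvalues cos(kπ/152); ρ_J = cos(π/152) = 0.999786.
√(1 − cos²(π/152)) = sin(π/152) ≈ 0.0206669.
So ω* = 2/1.0206669 = 1.959503 (Young).
ρ(B_{ω*}) = ω*−1 = 0.959503

ω* = 1.959503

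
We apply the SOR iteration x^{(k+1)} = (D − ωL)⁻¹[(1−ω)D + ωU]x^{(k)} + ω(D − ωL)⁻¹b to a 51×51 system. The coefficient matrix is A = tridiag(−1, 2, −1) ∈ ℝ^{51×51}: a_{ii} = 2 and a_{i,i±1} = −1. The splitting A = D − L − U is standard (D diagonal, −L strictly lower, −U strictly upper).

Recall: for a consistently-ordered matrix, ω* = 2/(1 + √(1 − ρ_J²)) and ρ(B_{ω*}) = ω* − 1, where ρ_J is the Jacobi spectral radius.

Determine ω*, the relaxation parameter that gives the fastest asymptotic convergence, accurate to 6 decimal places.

With n=51, ρ(Jacobi) = cos(π/52) = 0.998176.
√(1−ρ_J²) simplifies to sin(π/52) = 0.0603785.
So ω* = 2/1.0603785 = 1.886119 (Young).
ρ_SOR = ω* − 1 ≈ 0.886119.

ω* = 1.886119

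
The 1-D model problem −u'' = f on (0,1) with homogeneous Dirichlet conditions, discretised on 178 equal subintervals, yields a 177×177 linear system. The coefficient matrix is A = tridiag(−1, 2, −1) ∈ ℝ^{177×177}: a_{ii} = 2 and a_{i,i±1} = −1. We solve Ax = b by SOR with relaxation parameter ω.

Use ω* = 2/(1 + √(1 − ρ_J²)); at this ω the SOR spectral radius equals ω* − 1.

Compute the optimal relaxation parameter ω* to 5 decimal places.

ω* = 1.96532

With n=177, ρ(Jacobi) = cos(π/178) = 0.99984.
√(1−ρ_J²) = |sin(π/178)| = 0.017648
ω* = 2/(1+0.017648) = 1.96532
[ρ_SOR] ω* − 1 = 0.96532.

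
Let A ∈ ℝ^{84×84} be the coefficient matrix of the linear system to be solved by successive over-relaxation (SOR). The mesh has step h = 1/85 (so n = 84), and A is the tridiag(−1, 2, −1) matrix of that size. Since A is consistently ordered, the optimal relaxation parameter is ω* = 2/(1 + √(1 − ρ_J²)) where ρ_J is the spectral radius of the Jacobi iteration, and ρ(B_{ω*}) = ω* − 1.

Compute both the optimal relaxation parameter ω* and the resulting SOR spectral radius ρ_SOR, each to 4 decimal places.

½·tridiag(1,0,1) at n=84: λ_k = cos(kπ/85); max |λ| at k=1 ⇒ ρ_J = cos(π/85) ≈ 0.9993.
√(1−ρ_J²) simplifies to sin(π/85) = 0.03695.
ω* = 2 / (1 + 0.03695) = 2 / 1.03695 ≈ 1.9287.
[ρ_SOR] ω* − 1 = 0.9287.

ω* = 1.9287, ρ_SOR = 0.9287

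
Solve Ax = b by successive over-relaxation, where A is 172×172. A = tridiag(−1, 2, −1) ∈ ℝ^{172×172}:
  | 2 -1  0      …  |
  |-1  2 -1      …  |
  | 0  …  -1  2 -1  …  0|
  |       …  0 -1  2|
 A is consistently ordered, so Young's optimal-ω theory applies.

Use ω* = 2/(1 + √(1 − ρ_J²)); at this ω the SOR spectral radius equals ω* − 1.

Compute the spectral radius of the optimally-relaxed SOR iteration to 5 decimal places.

½·tridiag(1,0,1) at n=172: λ_k = cos(kπ/173); max |λ| at k=1 ⇒ ρ_J = cos(π/173) ≈ 0.99984.
root = sin(π/173) = 0.018158  (since 1−cos² = sin²).
ω* = 2 / (1 + 0.018158) = 2 / 1.018158 ≈ 1.96433.
ρ(B_{ω*}) = ω*−1 = 0.96433

ρ_SOR = 0.96433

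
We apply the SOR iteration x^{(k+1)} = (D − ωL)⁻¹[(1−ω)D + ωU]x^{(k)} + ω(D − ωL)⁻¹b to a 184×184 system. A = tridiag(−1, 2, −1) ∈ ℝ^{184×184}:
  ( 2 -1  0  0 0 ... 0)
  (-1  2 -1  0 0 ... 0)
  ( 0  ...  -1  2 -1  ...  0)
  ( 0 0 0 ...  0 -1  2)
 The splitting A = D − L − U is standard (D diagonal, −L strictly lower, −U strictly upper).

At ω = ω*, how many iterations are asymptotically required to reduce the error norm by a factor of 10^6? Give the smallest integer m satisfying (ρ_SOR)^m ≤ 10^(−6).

m = 407

n=184: λ(B_J) = 1 − λ(A)/2 = cos(kπ/185); k=1 gives ρ_J = 0.9998558.
1 − cos²(π/185) = sin²(π/185) ⇒ √(1−ρ_J²) = sin(π/185) = 0.0169808.
So ω* = 2/1.0169808 = 1.9666055 (Young).
and ρ(B_{ω*}) = 1.9666055 − 1 = 0.9666055.
Need (0.9666055)^m ≤ 10^(−6): m ≥ 6·ln10/|ln 0.9666055| = 13.8155/0.0339648 = 406.759 ⇒ m = 407.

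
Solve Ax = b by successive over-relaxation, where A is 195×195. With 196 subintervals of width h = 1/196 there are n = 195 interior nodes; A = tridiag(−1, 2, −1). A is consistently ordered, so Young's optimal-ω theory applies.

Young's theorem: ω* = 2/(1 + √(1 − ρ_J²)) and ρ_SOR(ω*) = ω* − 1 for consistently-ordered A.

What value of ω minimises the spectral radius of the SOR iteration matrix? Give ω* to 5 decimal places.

ω* = 1.96845

B_J for the 195×195 system has eigenvalues cos(kπ/196); ρ_J = cos(π/196) = 0.99987.
√(1−ρ_J²) simplifies to sin(π/196) = 0.016028.
ω* = 2 / (1 + 0.016028) = 2 / 1.016028 ≈ 1.96845.
and ρ(B_{ω*}) = 1.96845 − 1 = 0.96845.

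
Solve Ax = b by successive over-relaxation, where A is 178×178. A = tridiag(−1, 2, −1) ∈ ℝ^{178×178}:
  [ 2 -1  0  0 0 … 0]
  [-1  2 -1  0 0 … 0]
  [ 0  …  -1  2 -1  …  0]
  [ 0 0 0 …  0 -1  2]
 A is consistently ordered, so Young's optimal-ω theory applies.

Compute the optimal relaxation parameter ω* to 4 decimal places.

ρ_J = max_k |cos(kπ/179)| = cos(π/179) = 0.9998
1 − cos²(π/179) = sin²(π/179) ⇒ √(1−ρ_J²) = sin(π/179) = 0.01755.
Young: ω* = 2/(1+√(1−ρ_J²)) = 2/(1+0.01755) = 2/1.01755 = 1.9655.
ρ(B_{ω*}) = ω*−1 = 0.9655

ω* = 1.9655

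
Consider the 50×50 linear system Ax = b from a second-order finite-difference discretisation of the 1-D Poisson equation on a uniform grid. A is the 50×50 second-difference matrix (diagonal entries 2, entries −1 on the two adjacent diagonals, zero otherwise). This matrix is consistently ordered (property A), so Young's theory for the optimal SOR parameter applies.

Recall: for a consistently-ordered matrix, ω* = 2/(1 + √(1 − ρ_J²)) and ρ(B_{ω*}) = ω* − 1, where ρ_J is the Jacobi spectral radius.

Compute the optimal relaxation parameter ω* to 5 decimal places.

[ρ_J] n=50: ρ(B_J) = cos(π/(n+1)) = cos(π/51) = 0.99810.
√(1−ρ_J²) simplifies to sin(π/51) = 0.061561.
So ω* = 2/1.061561 = 1.88402 (Young).
[ρ_SOR] ω* − 1 = 0.88402.

ω* = 1.88402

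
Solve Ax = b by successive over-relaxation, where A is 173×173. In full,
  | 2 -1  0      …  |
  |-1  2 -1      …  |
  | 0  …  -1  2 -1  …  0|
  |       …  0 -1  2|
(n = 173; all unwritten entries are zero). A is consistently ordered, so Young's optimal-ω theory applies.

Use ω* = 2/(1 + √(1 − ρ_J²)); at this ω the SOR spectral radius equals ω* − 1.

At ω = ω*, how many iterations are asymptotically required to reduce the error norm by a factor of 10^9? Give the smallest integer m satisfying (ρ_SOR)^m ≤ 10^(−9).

ρ_J = max_k |cos(kπ/174)| = cos(π/174) = 0.9998370
√(1 − cos²(π/174)) = sin(π/174) ≈ 0.0180541.
ω* = 2 / (1 + 0.0180541) = 2 / 1.0180541 ≈ 1.9645321.
Hence ρ(B_{ω*}) = 1.9645321 − 1 = 0.9645321.
9·ln10 = 20.7233; −ln(0.9645321) = 0.0361122; m = ⌈20.7233/0.0361122⌉ = ⌈573.859⌉ = 574.

m = 574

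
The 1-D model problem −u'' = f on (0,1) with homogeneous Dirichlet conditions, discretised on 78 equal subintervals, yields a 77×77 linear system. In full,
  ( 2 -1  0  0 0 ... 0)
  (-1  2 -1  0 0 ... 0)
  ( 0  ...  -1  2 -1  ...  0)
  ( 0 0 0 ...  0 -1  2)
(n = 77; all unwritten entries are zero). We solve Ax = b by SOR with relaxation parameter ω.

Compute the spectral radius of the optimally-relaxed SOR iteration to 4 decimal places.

ρ_SOR = 0.9226

ρ_J = max_k |cos(kπ/78)| = cos(π/78) = 0.9992
√(1−ρ_J²) = |sin(π/78)| = 0.04027
Young: ω* = 2/(1+√(1−ρ_J²)) = 2/(1+0.04027) = 2/1.04027 = 1.9226.
ρ_SOR = ω* − 1 = 1.9226 − 1 = 0.9226.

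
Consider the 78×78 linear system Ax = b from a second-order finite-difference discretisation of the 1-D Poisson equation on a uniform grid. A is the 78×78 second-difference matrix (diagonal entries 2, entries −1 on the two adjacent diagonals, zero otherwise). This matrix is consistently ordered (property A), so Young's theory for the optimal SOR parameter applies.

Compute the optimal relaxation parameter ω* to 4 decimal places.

With n=78, ρ(Jacobi) = cos(π/79) = 0.9992.
√(1−ρ_J²) = |sin(π/79)| = 0.03976
ω* = 2 / (1 + 0.03976) = 2 / 1.03976 ≈ 1.9235.
Hence ρ(B_{ω*}) = 1.9235 − 1 = 0.9235.

ω* = 1.9235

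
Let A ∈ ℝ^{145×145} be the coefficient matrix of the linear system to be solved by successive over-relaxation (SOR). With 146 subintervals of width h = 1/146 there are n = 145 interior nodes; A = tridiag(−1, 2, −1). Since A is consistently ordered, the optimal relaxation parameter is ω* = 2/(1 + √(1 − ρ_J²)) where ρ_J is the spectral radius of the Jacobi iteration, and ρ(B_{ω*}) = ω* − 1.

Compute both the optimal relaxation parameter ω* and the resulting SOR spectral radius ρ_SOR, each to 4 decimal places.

ω* = 1.9579, ρ_SOR = 0.9579

With n=145, ρ(Jacobi) = cos(π/146) = 0.9998.
√(1−ρ_J²) simplifies to sin(π/146) = 0.02152.
ω* = 2/(1+0.02152) = 1.9579
[ρ_SOR] ω* − 1 = 0.9579.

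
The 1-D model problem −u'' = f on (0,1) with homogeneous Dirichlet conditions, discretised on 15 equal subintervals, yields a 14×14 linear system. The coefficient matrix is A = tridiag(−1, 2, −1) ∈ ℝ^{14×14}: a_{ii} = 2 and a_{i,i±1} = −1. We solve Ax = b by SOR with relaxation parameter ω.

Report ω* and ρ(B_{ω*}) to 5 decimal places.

ω* = 1.65575, ρ_SOR = 0.65575

[ρ_J] n=14: ρ(B_J) = cos(π/(n+1)) = cos(π/15) = 0.97815.
√(1−ρ_J²) = |sin(π/15)| = 0.207912
ω* = 2/(1+0.207912) = 1.65575
and ρ(B_{ω*}) = 1.65575 − 1 = 0.65575.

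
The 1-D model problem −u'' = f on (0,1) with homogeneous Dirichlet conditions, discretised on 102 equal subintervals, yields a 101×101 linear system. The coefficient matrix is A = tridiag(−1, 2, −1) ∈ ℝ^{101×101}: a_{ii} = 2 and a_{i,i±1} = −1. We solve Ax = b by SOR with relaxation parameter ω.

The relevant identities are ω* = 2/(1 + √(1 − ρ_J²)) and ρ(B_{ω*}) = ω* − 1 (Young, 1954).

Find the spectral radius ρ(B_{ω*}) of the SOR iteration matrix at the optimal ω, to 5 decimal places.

B_J for the 101×101 system has eigenvalues cos(kπ/102); ρ_J = cos(π/102) = 0.99953.
√(1 − cos²(π/102)) = sin(π/102) ≈ 0.030795.
ω* = 2 / (1 + 0.030795) = 2 / 1.030795 ≈ 1.94025.
ρ(B_{ω*}) = ω*−1 = 0.94025

ρ_SOR = 0.94025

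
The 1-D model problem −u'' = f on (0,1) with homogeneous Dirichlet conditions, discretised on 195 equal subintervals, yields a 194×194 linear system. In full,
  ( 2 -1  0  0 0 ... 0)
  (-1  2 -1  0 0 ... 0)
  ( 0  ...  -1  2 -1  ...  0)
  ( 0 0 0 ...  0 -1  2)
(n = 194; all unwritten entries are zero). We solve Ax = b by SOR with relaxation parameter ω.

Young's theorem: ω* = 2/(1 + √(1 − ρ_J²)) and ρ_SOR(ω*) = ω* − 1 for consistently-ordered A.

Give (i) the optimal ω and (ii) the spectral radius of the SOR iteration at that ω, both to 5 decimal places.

With n=194, ρ(Jacobi) = cos(π/195) = 0.99987.
root = sin(π/195) = 0.016110  (since 1−cos² = sin²).
[ω*] 2 ÷ (1 + 0.016110) = 2 ÷ 1.016110 = 1.96829.
Hence ρ(B_{ω*}) = 1.96829 − 1 = 0.96829.

ω* = 1.96829, ρ_SOR = 0.96829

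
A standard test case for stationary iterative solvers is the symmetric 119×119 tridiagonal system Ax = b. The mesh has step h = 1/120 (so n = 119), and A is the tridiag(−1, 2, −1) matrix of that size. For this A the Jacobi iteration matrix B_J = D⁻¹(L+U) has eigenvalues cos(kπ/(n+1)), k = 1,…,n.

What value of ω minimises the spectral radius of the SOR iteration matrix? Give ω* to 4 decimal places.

ω* = 1.9490

n=119: λ(B_J) = 1 − λ(A)/2 = cos(kπ/120); k=1 gives ρ_J = 0.9997.
root = sin(π/120) = 0.02618  (since 1−cos² = sin²).
ω* = 2/(1 + 0.02618) = 2/1.02618 = 1.9490.
ρ(B_{ω*}) = ω*−1 = 0.9490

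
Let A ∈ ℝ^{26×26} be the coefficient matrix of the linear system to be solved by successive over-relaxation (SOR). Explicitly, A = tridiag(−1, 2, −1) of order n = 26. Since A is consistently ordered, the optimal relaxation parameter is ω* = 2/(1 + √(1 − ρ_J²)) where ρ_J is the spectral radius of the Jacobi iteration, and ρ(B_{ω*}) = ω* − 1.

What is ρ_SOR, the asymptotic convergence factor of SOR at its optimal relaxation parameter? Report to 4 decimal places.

ρ_SOR = 0.7920

B_J for the 26×26 system has eigenvalues cos(kπ/27); ρ_J = cos(π/27) = 0.9932.
√(1−ρ_J²) simplifies to sin(π/27) = 0.11609.
Then 2/(1+√(1−ρ_J²)) = 2/(1+0.11609); ω* = 2/1.11609 = 1.7920.
At ω = 1.7920 every |λ(B_ω)| = ω−1, so ρ_SOR = 0.7920.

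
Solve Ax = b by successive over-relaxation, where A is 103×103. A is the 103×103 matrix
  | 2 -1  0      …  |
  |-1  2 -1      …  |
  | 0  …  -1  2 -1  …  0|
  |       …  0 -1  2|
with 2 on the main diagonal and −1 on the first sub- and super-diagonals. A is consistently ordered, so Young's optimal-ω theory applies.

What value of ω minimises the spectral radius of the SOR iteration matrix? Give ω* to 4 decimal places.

[ρ_J] n=103: ρ(B_J) = cos(π/(n+1)) = cos(π/104) = 0.9995.
√(1 − cos²(π/104)) = sin(π/104) ≈ 0.03020.
ω* = 2/(1 + 0.03020) = 2/1.03020 = 1.9414.
[ρ_SOR] ω* − 1 = 0.9414.

ω* = 1.9414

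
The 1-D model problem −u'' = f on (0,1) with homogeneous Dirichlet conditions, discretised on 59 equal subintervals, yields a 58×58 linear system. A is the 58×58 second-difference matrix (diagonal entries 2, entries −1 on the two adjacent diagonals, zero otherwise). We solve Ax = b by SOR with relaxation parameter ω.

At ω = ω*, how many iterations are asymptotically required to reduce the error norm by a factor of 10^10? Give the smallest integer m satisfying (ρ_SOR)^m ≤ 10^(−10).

m = 217

B_J for the 58×58 system has eigenvalues cos(kπ/59); ρ_J = cos(π/59) = 0.9985827.
√(1−ρ_J²) simplifies to sin(π/59) = 0.0532222.
[ω*] 2 ÷ (1 + 0.0532222) = 2 ÷ 1.0532222 = 1.8989345.
ρ_SOR = ω* − 1 ≈ 0.8989345.
For 10 digits: m = 10·ln10 / (−ln 0.8989345) = 23.0259/0.106545 = 216.114; round up → m = 217.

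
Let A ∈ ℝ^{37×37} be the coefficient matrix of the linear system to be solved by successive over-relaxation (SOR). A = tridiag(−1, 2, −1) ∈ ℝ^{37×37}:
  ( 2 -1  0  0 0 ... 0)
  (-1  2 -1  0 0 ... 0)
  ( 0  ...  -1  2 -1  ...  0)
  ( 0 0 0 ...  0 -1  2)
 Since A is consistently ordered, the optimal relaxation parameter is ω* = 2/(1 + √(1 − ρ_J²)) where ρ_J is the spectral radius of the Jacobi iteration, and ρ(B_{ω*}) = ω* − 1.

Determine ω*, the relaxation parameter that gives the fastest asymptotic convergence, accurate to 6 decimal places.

ω* = 1.847440

B_J for the 37×37 system has eigenvalues cos(kπ/38); ρ_J = cos(π/38) = 0.996584.
√(1−ρ_J²) = |sin(π/38)| = 0.0825793
Then 2/(1+√(1−ρ_J²)) = 2/(1+0.0825793); ω* = 2/1.0825793 = 1.847440.
Hence ρ(B_{ω*}) = 1.847440 − 1 = 0.847440.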